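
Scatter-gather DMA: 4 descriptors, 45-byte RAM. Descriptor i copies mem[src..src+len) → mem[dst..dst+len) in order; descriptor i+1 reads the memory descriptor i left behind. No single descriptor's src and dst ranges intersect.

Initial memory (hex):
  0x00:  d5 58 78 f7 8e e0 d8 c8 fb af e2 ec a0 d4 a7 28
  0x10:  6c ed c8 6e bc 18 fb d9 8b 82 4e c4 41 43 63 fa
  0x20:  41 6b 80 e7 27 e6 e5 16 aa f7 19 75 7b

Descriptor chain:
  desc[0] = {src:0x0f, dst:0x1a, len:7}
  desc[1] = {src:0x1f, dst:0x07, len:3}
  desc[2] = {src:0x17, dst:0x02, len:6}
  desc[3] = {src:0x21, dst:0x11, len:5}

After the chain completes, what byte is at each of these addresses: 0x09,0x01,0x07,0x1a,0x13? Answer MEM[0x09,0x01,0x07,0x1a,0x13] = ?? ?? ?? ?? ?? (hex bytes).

  after D0: wrote 7B at 0x1a = 286cedc86ebc18
  after D1: wrote 3B at 0x07 = bc186b
  after D2: wrote 6B at 0x02 = d98b82286ced
  after D3: wrote 5B at 0x11 = 6b80e727e6
query mem[0x09]=0x6b, mem[0x01]=0x58, mem[0x07]=0xed, mem[0x1a]=0x28, mem[0x13]=0xe7

MEM[0x09,0x01,0x07,0x1a,0x13] = 6b 58 ed 28 e7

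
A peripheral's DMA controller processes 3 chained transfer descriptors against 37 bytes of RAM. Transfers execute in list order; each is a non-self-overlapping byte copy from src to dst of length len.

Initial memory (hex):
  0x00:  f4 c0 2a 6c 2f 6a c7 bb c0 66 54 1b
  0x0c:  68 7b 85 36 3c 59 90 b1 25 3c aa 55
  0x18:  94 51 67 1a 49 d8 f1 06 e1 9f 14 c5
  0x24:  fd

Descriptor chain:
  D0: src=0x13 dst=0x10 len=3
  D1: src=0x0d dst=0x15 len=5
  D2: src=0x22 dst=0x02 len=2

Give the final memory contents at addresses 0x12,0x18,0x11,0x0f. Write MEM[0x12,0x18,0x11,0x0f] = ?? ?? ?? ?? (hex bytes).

MEM[0x12,0x18,0x11,0x0f] = 3c b1 25 36

[0] 0x13->0x10 len=3 : b1 25 3c
[1] 0x0d->0x15 len=5 : 7b 85 36 b1 25
[2] 0x22->0x02 len=2 : 14 c5
query mem[0x12]=0x3c, mem[0x18]=0xb1, mem[0x11]=0x25, mem[0x0f]=0x36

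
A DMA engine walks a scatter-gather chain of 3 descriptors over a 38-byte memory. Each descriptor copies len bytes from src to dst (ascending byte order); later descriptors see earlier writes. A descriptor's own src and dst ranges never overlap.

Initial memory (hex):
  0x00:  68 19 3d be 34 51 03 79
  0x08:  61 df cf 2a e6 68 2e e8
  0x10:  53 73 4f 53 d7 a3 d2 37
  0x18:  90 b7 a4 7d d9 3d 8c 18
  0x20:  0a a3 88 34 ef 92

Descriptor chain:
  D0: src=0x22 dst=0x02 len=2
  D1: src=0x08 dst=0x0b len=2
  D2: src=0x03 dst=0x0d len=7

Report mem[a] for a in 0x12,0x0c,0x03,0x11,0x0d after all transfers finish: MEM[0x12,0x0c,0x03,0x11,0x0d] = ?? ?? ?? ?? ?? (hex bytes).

  after D0: wrote 2B at 0x02 = 8834
  after D1: wrote 2B at 0x0b = 61df
  after D2: wrote 7B at 0x0d = 343451037961df
query mem[0x12]=0x61, mem[0x0c]=0xdf, mem[0x03]=0x34, mem[0x11]=0x79, mem[0x0d]=0x34

MEM[0x12,0x0c,0x03,0x11,0x0d] = 61 df 34 79 34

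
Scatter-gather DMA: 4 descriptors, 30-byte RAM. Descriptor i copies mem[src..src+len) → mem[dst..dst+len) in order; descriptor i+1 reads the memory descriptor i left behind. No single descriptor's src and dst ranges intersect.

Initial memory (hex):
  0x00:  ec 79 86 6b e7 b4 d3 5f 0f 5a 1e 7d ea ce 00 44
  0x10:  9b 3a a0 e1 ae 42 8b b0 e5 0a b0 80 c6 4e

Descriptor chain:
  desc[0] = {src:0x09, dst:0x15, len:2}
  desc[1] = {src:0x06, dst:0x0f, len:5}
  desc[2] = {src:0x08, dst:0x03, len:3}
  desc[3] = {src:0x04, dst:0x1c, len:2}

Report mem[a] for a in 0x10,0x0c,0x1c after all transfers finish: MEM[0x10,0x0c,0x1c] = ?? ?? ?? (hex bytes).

  after D0: wrote 2B at 0x15 = 5a1e
  after D1: wrote 5B at 0x0f = d35f0f5a1e
  after D2: wrote 3B at 0x03 = 0f5a1e
  after D3: wrote 2B at 0x1c = 5a1e
query mem[0x10]=0x5f, mem[0x0c]=0xea, mem[0x1c]=0x5a

MEM[0x10,0x0c,0x1c] = 5f ea 5a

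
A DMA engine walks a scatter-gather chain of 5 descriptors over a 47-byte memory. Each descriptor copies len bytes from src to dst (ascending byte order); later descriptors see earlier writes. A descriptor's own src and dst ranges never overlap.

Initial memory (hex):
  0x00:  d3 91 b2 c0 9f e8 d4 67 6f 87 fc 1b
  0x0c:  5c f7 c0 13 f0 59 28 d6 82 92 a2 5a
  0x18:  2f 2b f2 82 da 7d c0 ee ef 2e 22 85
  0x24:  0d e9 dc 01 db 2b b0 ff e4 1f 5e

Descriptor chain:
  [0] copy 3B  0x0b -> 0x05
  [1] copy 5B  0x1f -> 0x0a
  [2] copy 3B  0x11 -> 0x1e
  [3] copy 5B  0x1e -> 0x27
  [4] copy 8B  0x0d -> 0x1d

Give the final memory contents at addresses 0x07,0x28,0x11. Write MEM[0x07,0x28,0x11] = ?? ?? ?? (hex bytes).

#0 dst[0x05+3] := {0x1b,0x5c,0xf7}
#1 dst[0x0a+5] := {0xee,0xef,0x2e,0x22,0x85}
#2 dst[0x1e+3] := {0x59,0x28,0xd6}
#3 dst[0x27+5] := {0x59,0x28,0xd6,0x2e,0x22}
#4 dst[0x1d+8] := {0x22,0x85,0x13,0xf0,0x59,0x28,0xd6,0x82}
query mem[0x07]=0xf7, mem[0x28]=0x28, mem[0x11]=0x59

MEM[0x07,0x28,0x11] = f7 28 59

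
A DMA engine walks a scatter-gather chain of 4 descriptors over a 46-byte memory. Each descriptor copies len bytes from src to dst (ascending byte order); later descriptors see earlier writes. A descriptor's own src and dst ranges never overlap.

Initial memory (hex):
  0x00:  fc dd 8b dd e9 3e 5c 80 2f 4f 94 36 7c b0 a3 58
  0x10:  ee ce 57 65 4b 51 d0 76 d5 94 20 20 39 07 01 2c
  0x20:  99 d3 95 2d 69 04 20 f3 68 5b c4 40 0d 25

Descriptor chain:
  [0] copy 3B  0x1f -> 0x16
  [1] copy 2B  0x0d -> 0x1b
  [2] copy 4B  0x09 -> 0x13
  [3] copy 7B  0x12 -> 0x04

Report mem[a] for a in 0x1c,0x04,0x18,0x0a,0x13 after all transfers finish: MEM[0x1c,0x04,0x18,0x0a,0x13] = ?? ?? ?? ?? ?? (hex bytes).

[0] 0x1f->0x16 len=3 : 2c 99 d3
[1] 0x0d->0x1b len=2 : b0 a3
[2] 0x09->0x13 len=4 : 4f 94 36 7c
[3] 0x12->0x04 len=7 : 57 4f 94 36 7c 99 d3
query mem[0x1c]=0xa3, mem[0x04]=0x57, mem[0x18]=0xd3, mem[0x0a]=0xd3, mem[0x13]=0x4f

MEM[0x1c,0x04,0x18,0x0a,0x13] = a3 57 d3 d3 4f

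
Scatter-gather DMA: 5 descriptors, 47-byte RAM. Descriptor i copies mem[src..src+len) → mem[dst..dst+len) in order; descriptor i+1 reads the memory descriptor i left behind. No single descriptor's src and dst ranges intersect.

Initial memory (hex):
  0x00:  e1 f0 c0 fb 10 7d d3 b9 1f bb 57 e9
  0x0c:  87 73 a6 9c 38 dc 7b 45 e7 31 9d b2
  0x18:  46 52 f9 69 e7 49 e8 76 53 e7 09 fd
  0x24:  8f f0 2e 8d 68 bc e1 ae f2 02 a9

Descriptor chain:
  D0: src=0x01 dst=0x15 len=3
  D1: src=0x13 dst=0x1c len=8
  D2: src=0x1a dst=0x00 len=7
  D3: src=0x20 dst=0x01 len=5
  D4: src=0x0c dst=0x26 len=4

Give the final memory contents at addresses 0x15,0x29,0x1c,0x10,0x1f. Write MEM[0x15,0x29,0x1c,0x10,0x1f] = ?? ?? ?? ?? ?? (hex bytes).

#0 dst[0x15+3] := {0xf0,0xc0,0xfb}
#1 dst[0x1c+8] := {0x45,0xe7,0xf0,0xc0,0xfb,0x46,0x52,0xf9}
#2 dst[0x00+7] := {0xf9,0x69,0x45,0xe7,0xf0,0xc0,0xfb}
#3 dst[0x01+5] := {0xfb,0x46,0x52,0xf9,0x8f}
#4 dst[0x26+4] := {0x87,0x73,0xa6,0x9c}
query mem[0x15]=0xf0, mem[0x29]=0x9c, mem[0x1c]=0x45, mem[0x10]=0x38, mem[0x1f]=0xc0

MEM[0x15,0x29,0x1c,0x10,0x1f] = f0 9c 45 38 c0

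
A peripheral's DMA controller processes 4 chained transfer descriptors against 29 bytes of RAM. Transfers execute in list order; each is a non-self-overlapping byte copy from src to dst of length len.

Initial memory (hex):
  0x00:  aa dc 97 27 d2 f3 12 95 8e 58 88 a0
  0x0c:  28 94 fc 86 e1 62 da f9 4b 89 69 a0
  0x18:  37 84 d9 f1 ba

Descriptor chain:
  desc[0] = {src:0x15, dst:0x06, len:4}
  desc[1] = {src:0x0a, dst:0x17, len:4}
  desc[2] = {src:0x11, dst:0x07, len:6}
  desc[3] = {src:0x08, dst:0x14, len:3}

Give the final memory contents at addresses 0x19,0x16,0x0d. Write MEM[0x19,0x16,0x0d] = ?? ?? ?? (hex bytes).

[0] 0x15->0x06 len=4 : 89 69 a0 37
[1] 0x0a->0x17 len=4 : 88 a0 28 94
[2] 0x11->0x07 len=6 : 62 da f9 4b 89 69
[3] 0x08->0x14 len=3 : da f9 4b
query mem[0x19]=0x28, mem[0x16]=0x4b, mem[0x0d]=0x94

MEM[0x19,0x16,0x0d] = 28 4b 94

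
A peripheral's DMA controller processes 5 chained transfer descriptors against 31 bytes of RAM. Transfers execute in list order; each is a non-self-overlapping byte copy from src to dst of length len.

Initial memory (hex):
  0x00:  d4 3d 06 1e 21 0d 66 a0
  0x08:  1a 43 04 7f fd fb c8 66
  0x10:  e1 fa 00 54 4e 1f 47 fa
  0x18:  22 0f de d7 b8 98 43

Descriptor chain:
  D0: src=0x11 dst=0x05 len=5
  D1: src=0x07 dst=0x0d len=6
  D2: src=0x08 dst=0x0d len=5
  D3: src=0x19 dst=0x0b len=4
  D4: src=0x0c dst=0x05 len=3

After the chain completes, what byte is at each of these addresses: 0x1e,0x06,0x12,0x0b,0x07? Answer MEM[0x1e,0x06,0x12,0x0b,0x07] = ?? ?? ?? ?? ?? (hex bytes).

MEM[0x1e,0x06,0x12,0x0b,0x07] = 43 d7 fd 0f b8

  after D0: wrote 5B at 0x05 = fa00544e1f
  after D1: wrote 6B at 0x0d = 544e1f047ffd
  after D2: wrote 5B at 0x0d = 4e1f047ffd
  after D3: wrote 4B at 0x0b = 0fded7b8
  after D4: wrote 3B at 0x05 = ded7b8
query mem[0x1e]=0x43, mem[0x06]=0xd7, mem[0x12]=0xfd, mem[0x0b]=0x0f, mem[0x07]=0xb8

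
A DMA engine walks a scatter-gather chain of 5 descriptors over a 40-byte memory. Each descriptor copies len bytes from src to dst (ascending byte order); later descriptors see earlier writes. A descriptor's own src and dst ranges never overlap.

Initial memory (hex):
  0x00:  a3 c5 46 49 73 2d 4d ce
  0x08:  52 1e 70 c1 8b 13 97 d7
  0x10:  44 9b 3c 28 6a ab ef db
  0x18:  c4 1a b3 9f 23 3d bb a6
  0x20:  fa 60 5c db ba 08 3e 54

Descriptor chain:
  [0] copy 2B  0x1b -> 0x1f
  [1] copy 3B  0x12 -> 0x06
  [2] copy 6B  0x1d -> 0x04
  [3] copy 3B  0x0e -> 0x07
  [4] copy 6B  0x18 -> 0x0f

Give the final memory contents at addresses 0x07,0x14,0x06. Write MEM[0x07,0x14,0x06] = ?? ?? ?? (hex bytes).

MEM[0x07,0x14,0x06] = 97 3d 9f

D0: mem[0x1f..0x20] <- [9f 23]
D1: mem[0x06..0x08] <- [3c 28 6a]
D2: mem[0x04..0x09] <- [3d bb 9f 23 60 5c]
D3: mem[0x07..0x09] <- [97 d7 44]
D4: mem[0x0f..0x14] <- [c4 1a b3 9f 23 3d]
query mem[0x07]=0x97, mem[0x14]=0x3d, mem[0x06]=0x9f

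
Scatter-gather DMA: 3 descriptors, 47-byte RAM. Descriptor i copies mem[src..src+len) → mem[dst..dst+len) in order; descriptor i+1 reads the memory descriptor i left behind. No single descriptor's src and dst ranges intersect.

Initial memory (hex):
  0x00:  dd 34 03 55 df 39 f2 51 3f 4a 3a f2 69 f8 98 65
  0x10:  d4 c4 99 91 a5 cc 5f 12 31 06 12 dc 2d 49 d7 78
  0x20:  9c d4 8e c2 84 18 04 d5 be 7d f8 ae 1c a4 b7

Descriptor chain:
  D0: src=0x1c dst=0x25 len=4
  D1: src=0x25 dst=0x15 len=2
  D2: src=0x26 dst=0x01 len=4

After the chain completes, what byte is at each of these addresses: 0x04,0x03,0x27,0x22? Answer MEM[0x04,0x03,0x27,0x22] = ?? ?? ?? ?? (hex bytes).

[0] 0x1c->0x25 len=4 : 2d 49 d7 78
[1] 0x25->0x15 len=2 : 2d 49
[2] 0x26->0x01 len=4 : 49 d7 78 7d
query mem[0x04]=0x7d, mem[0x03]=0x78, mem[0x27]=0xd7, mem[0x22]=0x8e

MEM[0x04,0x03,0x27,0x22] = 7d 78 d7 8e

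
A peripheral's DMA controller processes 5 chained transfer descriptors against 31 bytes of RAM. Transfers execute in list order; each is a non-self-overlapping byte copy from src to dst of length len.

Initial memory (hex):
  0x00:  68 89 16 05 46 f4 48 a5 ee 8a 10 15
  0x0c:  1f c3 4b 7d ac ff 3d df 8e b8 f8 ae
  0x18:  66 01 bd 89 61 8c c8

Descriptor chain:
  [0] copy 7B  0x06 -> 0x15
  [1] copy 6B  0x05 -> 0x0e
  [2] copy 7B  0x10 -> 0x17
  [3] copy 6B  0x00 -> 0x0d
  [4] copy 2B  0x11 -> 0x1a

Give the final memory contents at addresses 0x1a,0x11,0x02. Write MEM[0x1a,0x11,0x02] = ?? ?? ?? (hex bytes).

MEM[0x1a,0x11,0x02] = 46 46 16

D0: mem[0x15..0x1b] <- [48 a5 ee 8a 10 15 1f]
D1: mem[0x0e..0x13] <- [f4 48 a5 ee 8a 10]
D2: mem[0x17..0x1d] <- [a5 ee 8a 10 8e 48 a5]
D3: mem[0x0d..0x12] <- [68 89 16 05 46 f4]
D4: mem[0x1a..0x1b] <- [46 f4]
query mem[0x1a]=0x46, mem[0x11]=0x46, mem[0x02]=0x16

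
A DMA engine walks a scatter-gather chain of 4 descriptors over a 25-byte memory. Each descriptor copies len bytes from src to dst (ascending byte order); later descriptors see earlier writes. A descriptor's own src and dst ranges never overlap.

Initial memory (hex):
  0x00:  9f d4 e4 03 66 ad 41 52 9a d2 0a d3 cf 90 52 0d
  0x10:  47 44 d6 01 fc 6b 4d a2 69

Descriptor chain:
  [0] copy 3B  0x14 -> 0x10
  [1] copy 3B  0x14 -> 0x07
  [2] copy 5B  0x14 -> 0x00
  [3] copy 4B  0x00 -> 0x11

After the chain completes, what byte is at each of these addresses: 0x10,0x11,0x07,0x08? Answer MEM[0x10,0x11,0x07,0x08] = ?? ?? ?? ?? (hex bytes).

  after D0: wrote 3B at 0x10 = fc6b4d
  after D1: wrote 3B at 0x07 = fc6b4d
  after D2: wrote 5B at 0x00 = fc6b4da269
  after D3: wrote 4B at 0x11 = fc6b4da2
query mem[0x10]=0xfc, mem[0x11]=0xfc, mem[0x07]=0xfc, mem[0x08]=0x6b

MEM[0x10,0x11,0x07,0x08] = fc fc fc 6b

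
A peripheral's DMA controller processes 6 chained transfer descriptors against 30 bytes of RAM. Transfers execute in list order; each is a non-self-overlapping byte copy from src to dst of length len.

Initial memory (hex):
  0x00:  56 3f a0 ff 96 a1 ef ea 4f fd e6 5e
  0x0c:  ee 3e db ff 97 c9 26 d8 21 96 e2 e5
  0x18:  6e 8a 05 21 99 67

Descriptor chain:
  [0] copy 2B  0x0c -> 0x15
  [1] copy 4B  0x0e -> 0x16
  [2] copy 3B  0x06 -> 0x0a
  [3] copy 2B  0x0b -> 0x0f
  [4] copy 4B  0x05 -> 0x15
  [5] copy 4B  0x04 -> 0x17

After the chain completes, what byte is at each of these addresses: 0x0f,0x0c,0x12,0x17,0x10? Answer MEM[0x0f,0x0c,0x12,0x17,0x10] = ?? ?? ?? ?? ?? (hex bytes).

[0] 0x0c->0x15 len=2 : ee 3e
[1] 0x0e->0x16 len=4 : db ff 97 c9
[2] 0x06->0x0a len=3 : ef ea 4f
[3] 0x0b->0x0f len=2 : ea 4f
[4] 0x05->0x15 len=4 : a1 ef ea 4f
[5] 0x04->0x17 len=4 : 96 a1 ef ea
query mem[0x0f]=0xea, mem[0x0c]=0x4f, mem[0x12]=0x26, mem[0x17]=0x96, mem[0x10]=0x4f

MEM[0x0f,0x0c,0x12,0x17,0x10] = ea 4f 26 96 4f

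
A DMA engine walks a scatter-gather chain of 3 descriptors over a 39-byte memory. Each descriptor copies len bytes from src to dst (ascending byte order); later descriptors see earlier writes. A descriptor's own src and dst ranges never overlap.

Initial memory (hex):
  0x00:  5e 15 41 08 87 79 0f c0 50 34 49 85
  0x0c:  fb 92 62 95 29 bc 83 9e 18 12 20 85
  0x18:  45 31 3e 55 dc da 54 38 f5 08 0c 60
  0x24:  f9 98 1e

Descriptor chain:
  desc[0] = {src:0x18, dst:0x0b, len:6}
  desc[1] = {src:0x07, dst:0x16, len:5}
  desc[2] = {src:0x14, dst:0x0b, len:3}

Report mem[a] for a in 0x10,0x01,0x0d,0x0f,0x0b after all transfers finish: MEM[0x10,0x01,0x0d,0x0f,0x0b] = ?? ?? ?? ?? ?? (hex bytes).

  after D0: wrote 6B at 0x0b = 45313e55dcda
  after D1: wrote 5B at 0x16 = c050344945
  after D2: wrote 3B at 0x0b = 1812c0
query mem[0x10]=0xda, mem[0x01]=0x15, mem[0x0d]=0xc0, mem[0x0f]=0xdc, mem[0x0b]=0x18

MEM[0x10,0x01,0x0d,0x0f,0x0b] = da 15 c0 dc 18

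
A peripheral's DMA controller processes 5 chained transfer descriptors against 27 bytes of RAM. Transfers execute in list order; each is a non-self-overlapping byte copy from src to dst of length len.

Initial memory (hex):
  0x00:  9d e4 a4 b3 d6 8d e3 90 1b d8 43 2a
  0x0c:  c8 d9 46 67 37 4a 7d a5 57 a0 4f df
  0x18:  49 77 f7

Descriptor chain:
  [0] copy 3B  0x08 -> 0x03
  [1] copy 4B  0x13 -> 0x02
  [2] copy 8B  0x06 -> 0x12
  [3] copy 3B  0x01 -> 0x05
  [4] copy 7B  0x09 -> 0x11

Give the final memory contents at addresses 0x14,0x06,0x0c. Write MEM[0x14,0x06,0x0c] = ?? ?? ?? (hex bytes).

MEM[0x14,0x06,0x0c] = c8 a5 c8

[0] 0x08->0x03 len=3 : 1b d8 43
[1] 0x13->0x02 len=4 : a5 57 a0 4f
[2] 0x06->0x12 len=8 : e3 90 1b d8 43 2a c8 d9
[3] 0x01->0x05 len=3 : e4 a5 57
[4] 0x09->0x11 len=7 : d8 43 2a c8 d9 46 67
query mem[0x14]=0xc8, mem[0x06]=0xa5, mem[0x0c]=0xc8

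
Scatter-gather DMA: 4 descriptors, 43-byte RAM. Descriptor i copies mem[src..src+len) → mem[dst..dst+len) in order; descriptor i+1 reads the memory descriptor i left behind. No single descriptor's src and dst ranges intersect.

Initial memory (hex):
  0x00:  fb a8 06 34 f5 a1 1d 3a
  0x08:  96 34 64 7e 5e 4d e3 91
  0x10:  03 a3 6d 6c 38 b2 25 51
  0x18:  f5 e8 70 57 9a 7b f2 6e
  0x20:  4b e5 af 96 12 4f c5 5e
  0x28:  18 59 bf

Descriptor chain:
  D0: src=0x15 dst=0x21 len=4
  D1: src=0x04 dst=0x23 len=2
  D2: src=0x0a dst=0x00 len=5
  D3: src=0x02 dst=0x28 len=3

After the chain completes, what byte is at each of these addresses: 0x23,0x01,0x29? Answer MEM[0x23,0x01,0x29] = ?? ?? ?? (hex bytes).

MEM[0x23,0x01,0x29] = f5 7e 4d

D0: mem[0x21..0x24] <- [b2 25 51 f5]
D1: mem[0x23..0x24] <- [f5 a1]
D2: mem[0x00..0x04] <- [64 7e 5e 4d e3]
D3: mem[0x28..0x2a] <- [5e 4d e3]
query mem[0x23]=0xf5, mem[0x01]=0x7e, mem[0x29]=0x4d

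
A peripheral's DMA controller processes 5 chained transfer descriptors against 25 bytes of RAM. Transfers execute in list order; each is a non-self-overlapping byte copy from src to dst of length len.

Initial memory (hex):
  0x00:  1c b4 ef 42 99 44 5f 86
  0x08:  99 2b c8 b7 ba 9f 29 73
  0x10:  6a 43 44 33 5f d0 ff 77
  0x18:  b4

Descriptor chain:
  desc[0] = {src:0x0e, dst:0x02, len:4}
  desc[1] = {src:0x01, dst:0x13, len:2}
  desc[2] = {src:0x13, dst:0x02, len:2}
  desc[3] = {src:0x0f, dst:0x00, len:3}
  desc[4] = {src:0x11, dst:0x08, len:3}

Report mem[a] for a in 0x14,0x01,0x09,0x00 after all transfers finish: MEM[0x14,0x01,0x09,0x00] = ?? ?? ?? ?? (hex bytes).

D0: mem[0x02..0x05] <- [29 73 6a 43]
D1: mem[0x13..0x14] <- [b4 29]
D2: mem[0x02..0x03] <- [b4 29]
D3: mem[0x00..0x02] <- [73 6a 43]
D4: mem[0x08..0x0a] <- [43 44 b4]
query mem[0x14]=0x29, mem[0x01]=0x6a, mem[0x09]=0x44, mem[0x00]=0x73

MEM[0x14,0x01,0x09,0x00] = 29 6a 44 73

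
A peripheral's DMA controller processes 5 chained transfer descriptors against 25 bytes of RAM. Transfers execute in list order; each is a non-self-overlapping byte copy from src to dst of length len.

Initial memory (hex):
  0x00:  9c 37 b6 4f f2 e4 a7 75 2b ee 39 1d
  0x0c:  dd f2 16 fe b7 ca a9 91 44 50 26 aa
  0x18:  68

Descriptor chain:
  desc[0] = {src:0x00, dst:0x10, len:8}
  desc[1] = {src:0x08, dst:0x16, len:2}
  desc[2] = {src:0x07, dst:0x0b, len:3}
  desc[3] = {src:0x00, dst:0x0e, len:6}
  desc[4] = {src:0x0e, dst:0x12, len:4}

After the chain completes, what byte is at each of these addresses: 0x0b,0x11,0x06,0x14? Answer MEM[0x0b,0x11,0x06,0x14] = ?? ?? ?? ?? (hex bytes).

MEM[0x0b,0x11,0x06,0x14] = 75 4f a7 b6

[0] 0x00->0x10 len=8 : 9c 37 b6 4f f2 e4 a7 75
[1] 0x08->0x16 len=2 : 2b ee
[2] 0x07->0x0b len=3 : 75 2b ee
[3] 0x00->0x0e len=6 : 9c 37 b6 4f f2 e4
[4] 0x0e->0x12 len=4 : 9c 37 b6 4f
query mem[0x0b]=0x75, mem[0x11]=0x4f, mem[0x06]=0xa7, mem[0x14]=0xb6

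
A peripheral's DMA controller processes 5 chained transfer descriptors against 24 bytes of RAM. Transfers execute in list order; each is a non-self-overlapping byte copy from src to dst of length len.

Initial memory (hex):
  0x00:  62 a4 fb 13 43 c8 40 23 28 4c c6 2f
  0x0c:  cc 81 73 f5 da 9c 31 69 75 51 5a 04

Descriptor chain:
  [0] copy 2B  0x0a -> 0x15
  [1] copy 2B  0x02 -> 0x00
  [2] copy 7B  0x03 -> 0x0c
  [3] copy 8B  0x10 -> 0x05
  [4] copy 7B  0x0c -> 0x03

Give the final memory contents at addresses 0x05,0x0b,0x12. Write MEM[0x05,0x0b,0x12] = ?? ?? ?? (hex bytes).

D0: mem[0x15..0x16] <- [c6 2f]
D1: mem[0x00..0x01] <- [fb 13]
D2: mem[0x0c..0x12] <- [13 43 c8 40 23 28 4c]
D3: mem[0x05..0x0c] <- [23 28 4c 69 75 c6 2f 04]
D4: mem[0x03..0x09] <- [04 43 c8 40 23 28 4c]
query mem[0x05]=0xc8, mem[0x0b]=0x2f, mem[0x12]=0x4c

MEM[0x05,0x0b,0x12] = c8 2f 4c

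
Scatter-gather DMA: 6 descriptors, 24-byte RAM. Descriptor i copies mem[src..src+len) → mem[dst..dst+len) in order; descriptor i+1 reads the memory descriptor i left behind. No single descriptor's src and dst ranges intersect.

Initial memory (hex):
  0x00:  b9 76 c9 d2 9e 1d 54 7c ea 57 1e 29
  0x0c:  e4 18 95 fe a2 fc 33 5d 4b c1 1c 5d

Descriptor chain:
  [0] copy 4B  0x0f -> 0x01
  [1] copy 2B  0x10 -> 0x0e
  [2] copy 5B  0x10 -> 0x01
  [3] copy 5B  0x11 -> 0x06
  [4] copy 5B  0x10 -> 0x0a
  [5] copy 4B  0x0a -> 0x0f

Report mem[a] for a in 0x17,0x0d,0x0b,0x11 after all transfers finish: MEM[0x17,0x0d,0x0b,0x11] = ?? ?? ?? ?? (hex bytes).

  after D0: wrote 4B at 0x01 = fea2fc33
  after D1: wrote 2B at 0x0e = a2fc
  after D2: wrote 5B at 0x01 = a2fc335d4b
  after D3: wrote 5B at 0x06 = fc335d4bc1
  after D4: wrote 5B at 0x0a = a2fc335d4b
  after D5: wrote 4B at 0x0f = a2fc335d
query mem[0x17]=0x5d, mem[0x0d]=0x5d, mem[0x0b]=0xfc, mem[0x11]=0x33

MEM[0x17,0x0d,0x0b,0x11] = 5d 5d fc 33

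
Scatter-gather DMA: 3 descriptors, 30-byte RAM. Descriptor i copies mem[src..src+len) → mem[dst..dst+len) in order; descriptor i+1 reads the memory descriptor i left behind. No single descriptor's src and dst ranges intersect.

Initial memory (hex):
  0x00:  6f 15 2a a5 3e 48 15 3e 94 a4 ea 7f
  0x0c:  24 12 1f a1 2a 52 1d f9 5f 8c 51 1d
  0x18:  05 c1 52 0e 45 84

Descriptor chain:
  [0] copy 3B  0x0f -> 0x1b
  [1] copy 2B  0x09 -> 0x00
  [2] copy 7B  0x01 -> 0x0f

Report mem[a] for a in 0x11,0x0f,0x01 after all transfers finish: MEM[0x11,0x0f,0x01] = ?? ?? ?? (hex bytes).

  after D0: wrote 3B at 0x1b = a12a52
  after D1: wrote 2B at 0x00 = a4ea
  after D2: wrote 7B at 0x0f = ea2aa53e48153e
query mem[0x11]=0xa5, mem[0x0f]=0xea, mem[0x01]=0xea

MEM[0x11,0x0f,0x01] = a5 ea ea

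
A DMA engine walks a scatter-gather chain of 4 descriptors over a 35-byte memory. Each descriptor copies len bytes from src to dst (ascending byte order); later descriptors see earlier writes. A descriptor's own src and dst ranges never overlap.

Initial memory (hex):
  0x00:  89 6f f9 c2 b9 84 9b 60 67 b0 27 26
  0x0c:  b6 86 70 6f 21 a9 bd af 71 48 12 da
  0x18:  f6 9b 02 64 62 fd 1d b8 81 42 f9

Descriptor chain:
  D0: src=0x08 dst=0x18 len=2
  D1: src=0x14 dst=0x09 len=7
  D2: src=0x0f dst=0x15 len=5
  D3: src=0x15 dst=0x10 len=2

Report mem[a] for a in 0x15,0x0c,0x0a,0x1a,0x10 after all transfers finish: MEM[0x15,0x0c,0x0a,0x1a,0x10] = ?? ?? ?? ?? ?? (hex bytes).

MEM[0x15,0x0c,0x0a,0x1a,0x10] = 02 da 48 02 02

  after D0: wrote 2B at 0x18 = 67b0
  after D1: wrote 7B at 0x09 = 714812da67b002
  after D2: wrote 5B at 0x15 = 0221a9bdaf
  after D3: wrote 2B at 0x10 = 0221
query mem[0x15]=0x02, mem[0x0c]=0xda, mem[0x0a]=0x48, mem[0x1a]=0x02, mem[0x10]=0x02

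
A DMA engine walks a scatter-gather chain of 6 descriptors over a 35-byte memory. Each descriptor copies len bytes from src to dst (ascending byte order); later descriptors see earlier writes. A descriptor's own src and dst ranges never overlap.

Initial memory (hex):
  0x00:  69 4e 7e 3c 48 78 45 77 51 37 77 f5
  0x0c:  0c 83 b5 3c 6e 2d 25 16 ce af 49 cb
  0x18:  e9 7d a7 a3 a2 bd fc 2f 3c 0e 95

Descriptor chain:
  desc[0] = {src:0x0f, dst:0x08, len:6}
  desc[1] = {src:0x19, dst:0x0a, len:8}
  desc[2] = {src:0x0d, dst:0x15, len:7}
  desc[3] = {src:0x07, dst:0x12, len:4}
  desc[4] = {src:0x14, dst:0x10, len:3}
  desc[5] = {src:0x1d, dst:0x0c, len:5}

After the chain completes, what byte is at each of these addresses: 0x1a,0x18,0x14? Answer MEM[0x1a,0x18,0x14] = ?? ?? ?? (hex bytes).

MEM[0x1a,0x18,0x14] = 25 2f 6e

#0 dst[0x08+6] := {0x3c,0x6e,0x2d,0x25,0x16,0xce}
#1 dst[0x0a+8] := {0x7d,0xa7,0xa3,0xa2,0xbd,0xfc,0x2f,0x3c}
#2 dst[0x15+7] := {0xa2,0xbd,0xfc,0x2f,0x3c,0x25,0x16}
#3 dst[0x12+4] := {0x77,0x3c,0x6e,0x7d}
#4 dst[0x10+3] := {0x6e,0x7d,0xbd}
#5 dst[0x0c+5] := {0xbd,0xfc,0x2f,0x3c,0x0e}
query mem[0x1a]=0x25, mem[0x18]=0x2f, mem[0x14]=0x6e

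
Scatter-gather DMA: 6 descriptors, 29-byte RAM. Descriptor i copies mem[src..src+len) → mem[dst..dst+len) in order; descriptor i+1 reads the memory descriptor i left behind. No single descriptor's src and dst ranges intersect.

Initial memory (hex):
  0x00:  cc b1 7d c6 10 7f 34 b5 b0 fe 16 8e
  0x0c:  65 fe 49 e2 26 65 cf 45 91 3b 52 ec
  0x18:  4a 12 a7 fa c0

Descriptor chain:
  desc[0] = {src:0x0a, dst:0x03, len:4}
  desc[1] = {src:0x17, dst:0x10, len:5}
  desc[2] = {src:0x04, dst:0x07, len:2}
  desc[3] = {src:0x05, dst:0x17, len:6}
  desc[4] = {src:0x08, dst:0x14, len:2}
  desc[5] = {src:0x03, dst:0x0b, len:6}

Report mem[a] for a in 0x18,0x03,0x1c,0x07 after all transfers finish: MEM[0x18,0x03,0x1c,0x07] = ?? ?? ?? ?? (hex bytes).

MEM[0x18,0x03,0x1c,0x07] = fe 16 16 8e

  after D0: wrote 4B at 0x03 = 168e65fe
  after D1: wrote 5B at 0x10 = ec4a12a7fa
  after D2: wrote 2B at 0x07 = 8e65
  after D3: wrote 6B at 0x17 = 65fe8e65fe16
  after D4: wrote 2B at 0x14 = 65fe
  after D5: wrote 6B at 0x0b = 168e65fe8e65
query mem[0x18]=0xfe, mem[0x03]=0x16, mem[0x1c]=0x16, mem[0x07]=0x8e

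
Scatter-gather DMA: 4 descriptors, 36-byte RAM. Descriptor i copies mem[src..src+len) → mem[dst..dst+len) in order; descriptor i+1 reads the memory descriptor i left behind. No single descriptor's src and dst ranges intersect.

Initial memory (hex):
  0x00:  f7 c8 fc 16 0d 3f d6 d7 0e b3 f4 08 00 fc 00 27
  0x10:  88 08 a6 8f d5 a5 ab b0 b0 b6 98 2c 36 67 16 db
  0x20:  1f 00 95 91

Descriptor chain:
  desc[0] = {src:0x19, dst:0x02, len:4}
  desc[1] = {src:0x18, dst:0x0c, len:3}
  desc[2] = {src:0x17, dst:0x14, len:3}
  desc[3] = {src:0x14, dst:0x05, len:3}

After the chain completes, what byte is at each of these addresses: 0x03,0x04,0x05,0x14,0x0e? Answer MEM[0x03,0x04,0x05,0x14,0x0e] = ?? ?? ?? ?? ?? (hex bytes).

#0 dst[0x02+4] := {0xb6,0x98,0x2c,0x36}
#1 dst[0x0c+3] := {0xb0,0xb6,0x98}
#2 dst[0x14+3] := {0xb0,0xb0,0xb6}
#3 dst[0x05+3] := {0xb0,0xb0,0xb6}
query mem[0x03]=0x98, mem[0x04]=0x2c, mem[0x05]=0xb0, mem[0x14]=0xb0, mem[0x0e]=0x98

MEM[0x03,0x04,0x05,0x14,0x0e] = 98 2c b0 b0 98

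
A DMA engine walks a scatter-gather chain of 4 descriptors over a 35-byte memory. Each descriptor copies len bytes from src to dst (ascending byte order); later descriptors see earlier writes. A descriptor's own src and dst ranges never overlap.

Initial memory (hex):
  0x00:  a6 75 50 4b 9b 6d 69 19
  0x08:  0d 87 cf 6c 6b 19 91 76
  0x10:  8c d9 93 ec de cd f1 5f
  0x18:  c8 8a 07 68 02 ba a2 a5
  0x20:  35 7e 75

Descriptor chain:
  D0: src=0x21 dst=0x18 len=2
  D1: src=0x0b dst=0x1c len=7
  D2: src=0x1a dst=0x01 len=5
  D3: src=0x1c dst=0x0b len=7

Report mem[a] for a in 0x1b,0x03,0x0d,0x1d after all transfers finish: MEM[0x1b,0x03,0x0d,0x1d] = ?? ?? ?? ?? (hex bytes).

MEM[0x1b,0x03,0x0d,0x1d] = 68 6c 19 6b

#0 dst[0x18+2] := {0x7e,0x75}
#1 dst[0x1c+7] := {0x6c,0x6b,0x19,0x91,0x76,0x8c,0xd9}
#2 dst[0x01+5] := {0x07,0x68,0x6c,0x6b,0x19}
#3 dst[0x0b+7] := {0x6c,0x6b,0x19,0x91,0x76,0x8c,0xd9}
query mem[0x1b]=0x68, mem[0x03]=0x6c, mem[0x0d]=0x19, mem[0x1d]=0x6b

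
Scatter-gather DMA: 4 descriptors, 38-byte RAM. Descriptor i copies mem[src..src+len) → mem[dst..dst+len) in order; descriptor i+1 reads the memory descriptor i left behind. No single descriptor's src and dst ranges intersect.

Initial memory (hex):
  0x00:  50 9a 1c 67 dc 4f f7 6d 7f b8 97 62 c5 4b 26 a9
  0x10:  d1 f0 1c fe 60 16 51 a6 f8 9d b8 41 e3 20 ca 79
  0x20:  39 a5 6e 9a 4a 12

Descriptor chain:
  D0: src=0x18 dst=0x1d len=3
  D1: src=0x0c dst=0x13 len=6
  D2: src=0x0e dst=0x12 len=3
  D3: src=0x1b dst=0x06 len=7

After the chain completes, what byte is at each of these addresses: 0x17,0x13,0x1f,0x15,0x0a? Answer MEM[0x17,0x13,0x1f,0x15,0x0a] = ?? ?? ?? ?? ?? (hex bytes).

MEM[0x17,0x13,0x1f,0x15,0x0a] = d1 a9 b8 26 b8

[0] 0x18->0x1d len=3 : f8 9d b8
[1] 0x0c->0x13 len=6 : c5 4b 26 a9 d1 f0
[2] 0x0e->0x12 len=3 : 26 a9 d1
[3] 0x1b->0x06 len=7 : 41 e3 f8 9d b8 39 a5
query mem[0x17]=0xd1, mem[0x13]=0xa9, mem[0x1f]=0xb8, mem[0x15]=0x26, mem[0x0a]=0xb8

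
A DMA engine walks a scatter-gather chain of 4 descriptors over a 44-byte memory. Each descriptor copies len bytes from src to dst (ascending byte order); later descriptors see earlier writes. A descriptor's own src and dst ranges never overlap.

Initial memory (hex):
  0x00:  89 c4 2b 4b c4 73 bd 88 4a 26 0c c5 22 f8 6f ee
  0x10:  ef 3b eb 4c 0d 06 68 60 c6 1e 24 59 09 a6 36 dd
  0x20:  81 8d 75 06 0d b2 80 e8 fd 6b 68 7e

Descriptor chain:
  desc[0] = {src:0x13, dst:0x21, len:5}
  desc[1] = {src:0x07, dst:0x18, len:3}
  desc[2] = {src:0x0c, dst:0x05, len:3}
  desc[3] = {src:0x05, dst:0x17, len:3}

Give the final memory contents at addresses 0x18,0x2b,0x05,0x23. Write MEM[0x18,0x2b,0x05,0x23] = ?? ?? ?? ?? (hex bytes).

D0: mem[0x21..0x25] <- [4c 0d 06 68 60]
D1: mem[0x18..0x1a] <- [88 4a 26]
D2: mem[0x05..0x07] <- [22 f8 6f]
D3: mem[0x17..0x19] <- [22 f8 6f]
query mem[0x18]=0xf8, mem[0x2b]=0x7e, mem[0x05]=0x22, mem[0x23]=0x06

MEM[0x18,0x2b,0x05,0x23] = f8 7e 22 06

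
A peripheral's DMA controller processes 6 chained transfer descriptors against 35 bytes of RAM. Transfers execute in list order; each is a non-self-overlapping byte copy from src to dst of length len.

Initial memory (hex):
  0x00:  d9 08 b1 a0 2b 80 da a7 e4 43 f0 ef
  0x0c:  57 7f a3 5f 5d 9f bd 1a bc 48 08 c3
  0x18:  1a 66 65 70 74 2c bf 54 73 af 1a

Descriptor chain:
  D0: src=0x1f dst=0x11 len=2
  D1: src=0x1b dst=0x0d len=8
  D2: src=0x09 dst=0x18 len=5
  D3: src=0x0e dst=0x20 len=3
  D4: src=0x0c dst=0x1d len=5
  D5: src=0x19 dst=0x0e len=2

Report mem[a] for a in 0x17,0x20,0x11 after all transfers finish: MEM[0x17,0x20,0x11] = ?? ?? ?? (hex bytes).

  after D0: wrote 2B at 0x11 = 5473
  after D1: wrote 8B at 0x0d = 70742cbf5473af1a
  after D2: wrote 5B at 0x18 = 43f0ef5770
  after D3: wrote 3B at 0x20 = 742cbf
  after D4: wrote 5B at 0x1d = 5770742cbf
  after D5: wrote 2B at 0x0e = f0ef
query mem[0x17]=0xc3, mem[0x20]=0x2c, mem[0x11]=0x54

MEM[0x17,0x20,0x11] = c3 2c 54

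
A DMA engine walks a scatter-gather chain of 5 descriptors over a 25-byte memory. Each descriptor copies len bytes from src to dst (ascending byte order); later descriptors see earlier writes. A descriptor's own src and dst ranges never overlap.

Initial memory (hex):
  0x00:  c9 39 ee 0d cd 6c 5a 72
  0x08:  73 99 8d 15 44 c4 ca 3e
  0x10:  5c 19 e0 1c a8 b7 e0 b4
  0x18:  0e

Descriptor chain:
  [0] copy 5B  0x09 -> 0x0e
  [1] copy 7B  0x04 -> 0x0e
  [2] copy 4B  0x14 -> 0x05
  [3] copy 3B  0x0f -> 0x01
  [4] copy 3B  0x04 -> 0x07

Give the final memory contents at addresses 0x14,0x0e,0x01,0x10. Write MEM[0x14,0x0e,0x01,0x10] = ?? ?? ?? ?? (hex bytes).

[0] 0x09->0x0e len=5 : 99 8d 15 44 c4
[1] 0x04->0x0e len=7 : cd 6c 5a 72 73 99 8d
[2] 0x14->0x05 len=4 : 8d b7 e0 b4
[3] 0x0f->0x01 len=3 : 6c 5a 72
[4] 0x04->0x07 len=3 : cd 8d b7
query mem[0x14]=0x8d, mem[0x0e]=0xcd, mem[0x01]=0x6c, mem[0x10]=0x5a

MEM[0x14,0x0e,0x01,0x10] = 8d cd 6c 5a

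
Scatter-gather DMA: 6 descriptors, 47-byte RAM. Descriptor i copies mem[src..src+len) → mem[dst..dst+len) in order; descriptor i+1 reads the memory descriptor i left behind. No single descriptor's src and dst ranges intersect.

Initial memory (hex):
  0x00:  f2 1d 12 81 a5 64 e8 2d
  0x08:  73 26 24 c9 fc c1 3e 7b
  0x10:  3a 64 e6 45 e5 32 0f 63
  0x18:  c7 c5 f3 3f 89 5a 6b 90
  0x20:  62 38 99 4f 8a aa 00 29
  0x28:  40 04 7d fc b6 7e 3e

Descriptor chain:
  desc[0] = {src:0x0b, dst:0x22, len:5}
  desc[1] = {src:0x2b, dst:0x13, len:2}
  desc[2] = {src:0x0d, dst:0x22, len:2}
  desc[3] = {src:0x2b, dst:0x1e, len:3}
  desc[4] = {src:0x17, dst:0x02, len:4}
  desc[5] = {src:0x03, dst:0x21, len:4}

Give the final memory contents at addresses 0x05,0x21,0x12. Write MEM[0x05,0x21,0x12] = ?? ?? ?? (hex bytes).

D0: mem[0x22..0x26] <- [c9 fc c1 3e 7b]
D1: mem[0x13..0x14] <- [fc b6]
D2: mem[0x22..0x23] <- [c1 3e]
D3: mem[0x1e..0x20] <- [fc b6 7e]
D4: mem[0x02..0x05] <- [63 c7 c5 f3]
D5: mem[0x21..0x24] <- [c7 c5 f3 e8]
query mem[0x05]=0xf3, mem[0x21]=0xc7, mem[0x12]=0xe6

MEM[0x05,0x21,0x12] = f3 c7 e6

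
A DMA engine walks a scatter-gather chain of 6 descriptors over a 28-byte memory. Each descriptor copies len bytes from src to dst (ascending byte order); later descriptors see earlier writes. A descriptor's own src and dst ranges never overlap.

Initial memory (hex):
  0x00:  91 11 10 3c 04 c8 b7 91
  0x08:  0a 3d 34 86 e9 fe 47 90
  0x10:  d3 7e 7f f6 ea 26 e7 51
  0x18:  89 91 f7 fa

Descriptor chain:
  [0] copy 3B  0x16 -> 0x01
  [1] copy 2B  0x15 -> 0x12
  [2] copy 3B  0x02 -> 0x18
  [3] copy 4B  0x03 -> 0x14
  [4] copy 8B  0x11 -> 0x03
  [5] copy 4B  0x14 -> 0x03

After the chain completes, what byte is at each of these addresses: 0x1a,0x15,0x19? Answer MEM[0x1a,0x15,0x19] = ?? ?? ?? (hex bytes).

MEM[0x1a,0x15,0x19] = 04 04 89

[0] 0x16->0x01 len=3 : e7 51 89
[1] 0x15->0x12 len=2 : 26 e7
[2] 0x02->0x18 len=3 : 51 89 04
[3] 0x03->0x14 len=4 : 89 04 c8 b7
[4] 0x11->0x03 len=8 : 7e 26 e7 89 04 c8 b7 51
[5] 0x14->0x03 len=4 : 89 04 c8 b7
query mem[0x1a]=0x04, mem[0x15]=0x04, mem[0x19]=0x89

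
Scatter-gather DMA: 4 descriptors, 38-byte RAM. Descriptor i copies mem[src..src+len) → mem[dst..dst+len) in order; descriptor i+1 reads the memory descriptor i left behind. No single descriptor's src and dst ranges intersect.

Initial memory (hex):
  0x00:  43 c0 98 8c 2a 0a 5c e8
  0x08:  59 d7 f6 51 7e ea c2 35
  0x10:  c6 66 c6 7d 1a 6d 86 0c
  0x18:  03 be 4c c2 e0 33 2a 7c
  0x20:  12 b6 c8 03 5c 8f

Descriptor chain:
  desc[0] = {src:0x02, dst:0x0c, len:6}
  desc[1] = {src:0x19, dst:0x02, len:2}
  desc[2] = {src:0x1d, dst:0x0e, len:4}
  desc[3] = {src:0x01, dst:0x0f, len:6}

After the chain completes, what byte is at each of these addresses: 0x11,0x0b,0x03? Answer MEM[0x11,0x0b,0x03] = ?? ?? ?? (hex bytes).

  after D0: wrote 6B at 0x0c = 988c2a0a5ce8
  after D1: wrote 2B at 0x02 = be4c
  after D2: wrote 4B at 0x0e = 332a7c12
  after D3: wrote 6B at 0x0f = c0be4c2a0a5c
query mem[0x11]=0x4c, mem[0x0b]=0x51, mem[0x03]=0x4c

MEM[0x11,0x0b,0x03] = 4c 51 4c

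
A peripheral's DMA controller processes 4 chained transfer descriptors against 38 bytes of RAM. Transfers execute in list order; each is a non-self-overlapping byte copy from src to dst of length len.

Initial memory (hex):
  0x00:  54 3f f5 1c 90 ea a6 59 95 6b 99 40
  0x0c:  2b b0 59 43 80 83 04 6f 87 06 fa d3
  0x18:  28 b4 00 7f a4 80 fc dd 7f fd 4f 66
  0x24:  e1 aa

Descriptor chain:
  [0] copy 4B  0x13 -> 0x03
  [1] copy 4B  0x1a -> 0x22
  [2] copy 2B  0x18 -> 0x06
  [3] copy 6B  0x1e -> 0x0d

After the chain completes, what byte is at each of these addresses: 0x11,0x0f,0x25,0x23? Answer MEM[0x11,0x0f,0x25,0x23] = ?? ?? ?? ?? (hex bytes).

D0: mem[0x03..0x06] <- [6f 87 06 fa]
D1: mem[0x22..0x25] <- [00 7f a4 80]
D2: mem[0x06..0x07] <- [28 b4]
D3: mem[0x0d..0x12] <- [fc dd 7f fd 00 7f]
query mem[0x11]=0x00, mem[0x0f]=0x7f, mem[0x25]=0x80, mem[0x23]=0x7f

MEM[0x11,0x0f,0x25,0x23] = 00 7f 80 7f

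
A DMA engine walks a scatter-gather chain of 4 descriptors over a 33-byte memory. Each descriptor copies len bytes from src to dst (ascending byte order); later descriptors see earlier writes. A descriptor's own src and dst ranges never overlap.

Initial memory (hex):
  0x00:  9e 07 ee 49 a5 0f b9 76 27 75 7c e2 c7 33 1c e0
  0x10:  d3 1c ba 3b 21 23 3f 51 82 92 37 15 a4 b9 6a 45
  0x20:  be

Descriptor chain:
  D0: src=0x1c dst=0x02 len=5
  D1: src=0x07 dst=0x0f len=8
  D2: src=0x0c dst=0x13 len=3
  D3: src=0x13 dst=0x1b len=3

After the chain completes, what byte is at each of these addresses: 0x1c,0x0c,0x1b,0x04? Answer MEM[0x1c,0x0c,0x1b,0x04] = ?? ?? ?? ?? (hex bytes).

MEM[0x1c,0x0c,0x1b,0x04] = 33 c7 c7 6a

#0 dst[0x02+5] := {0xa4,0xb9,0x6a,0x45,0xbe}
#1 dst[0x0f+8] := {0x76,0x27,0x75,0x7c,0xe2,0xc7,0x33,0x1c}
#2 dst[0x13+3] := {0xc7,0x33,0x1c}
#3 dst[0x1b+3] := {0xc7,0x33,0x1c}
query mem[0x1c]=0x33, mem[0x0c]=0xc7, mem[0x1b]=0xc7, mem[0x04]=0x6a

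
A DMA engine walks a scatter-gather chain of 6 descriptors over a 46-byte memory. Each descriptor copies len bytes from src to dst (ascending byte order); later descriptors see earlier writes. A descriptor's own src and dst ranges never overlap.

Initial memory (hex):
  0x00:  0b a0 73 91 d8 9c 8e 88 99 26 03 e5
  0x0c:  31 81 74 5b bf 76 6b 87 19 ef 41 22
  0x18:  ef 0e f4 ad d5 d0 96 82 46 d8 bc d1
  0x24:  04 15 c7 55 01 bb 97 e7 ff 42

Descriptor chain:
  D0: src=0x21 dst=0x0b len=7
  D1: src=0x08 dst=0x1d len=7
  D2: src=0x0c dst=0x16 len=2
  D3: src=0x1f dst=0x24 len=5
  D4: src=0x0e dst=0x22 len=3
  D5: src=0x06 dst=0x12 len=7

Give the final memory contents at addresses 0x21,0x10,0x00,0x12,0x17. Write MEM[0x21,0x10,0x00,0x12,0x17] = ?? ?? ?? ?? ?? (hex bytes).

[0] 0x21->0x0b len=7 : d8 bc d1 04 15 c7 55
[1] 0x08->0x1d len=7 : 99 26 03 d8 bc d1 04
[2] 0x0c->0x16 len=2 : bc d1
[3] 0x1f->0x24 len=5 : 03 d8 bc d1 04
[4] 0x0e->0x22 len=3 : 04 15 c7
[5] 0x06->0x12 len=7 : 8e 88 99 26 03 d8 bc
query mem[0x21]=0xbc, mem[0x10]=0xc7, mem[0x00]=0x0b, mem[0x12]=0x8e, mem[0x17]=0xd8

MEM[0x21,0x10,0x00,0x12,0x17] = bc c7 0b 8e d8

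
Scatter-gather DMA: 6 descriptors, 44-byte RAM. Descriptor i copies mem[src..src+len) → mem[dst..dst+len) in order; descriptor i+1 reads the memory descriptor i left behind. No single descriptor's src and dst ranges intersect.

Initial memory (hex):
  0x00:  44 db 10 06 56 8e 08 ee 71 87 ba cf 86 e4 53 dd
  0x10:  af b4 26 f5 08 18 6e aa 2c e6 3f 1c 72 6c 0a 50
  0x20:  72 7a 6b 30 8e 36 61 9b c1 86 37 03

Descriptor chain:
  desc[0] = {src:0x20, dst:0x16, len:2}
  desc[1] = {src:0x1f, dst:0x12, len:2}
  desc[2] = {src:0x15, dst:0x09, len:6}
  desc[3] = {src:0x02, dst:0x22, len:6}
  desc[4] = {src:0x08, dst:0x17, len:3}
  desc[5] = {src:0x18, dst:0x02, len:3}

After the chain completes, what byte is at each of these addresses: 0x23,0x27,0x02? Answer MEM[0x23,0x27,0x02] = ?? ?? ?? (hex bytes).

[0] 0x20->0x16 len=2 : 72 7a
[1] 0x1f->0x12 len=2 : 50 72
[2] 0x15->0x09 len=6 : 18 72 7a 2c e6 3f
[3] 0x02->0x22 len=6 : 10 06 56 8e 08 ee
[4] 0x08->0x17 len=3 : 71 18 72
[5] 0x18->0x02 len=3 : 18 72 3f
query mem[0x23]=0x06, mem[0x27]=0xee, mem[0x02]=0x18

MEM[0x23,0x27,0x02] = 06 ee 18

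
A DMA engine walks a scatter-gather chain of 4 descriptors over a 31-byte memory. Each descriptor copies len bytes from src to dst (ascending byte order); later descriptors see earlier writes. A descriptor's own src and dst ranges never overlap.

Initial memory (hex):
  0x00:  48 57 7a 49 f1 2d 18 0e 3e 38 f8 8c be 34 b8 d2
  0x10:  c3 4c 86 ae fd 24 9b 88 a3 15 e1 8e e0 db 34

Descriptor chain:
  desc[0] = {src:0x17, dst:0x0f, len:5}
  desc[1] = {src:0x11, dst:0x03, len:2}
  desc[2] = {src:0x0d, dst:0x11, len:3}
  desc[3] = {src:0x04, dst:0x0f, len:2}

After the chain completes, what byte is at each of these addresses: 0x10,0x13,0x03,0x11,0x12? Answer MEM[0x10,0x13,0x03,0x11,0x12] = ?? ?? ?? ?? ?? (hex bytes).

[0] 0x17->0x0f len=5 : 88 a3 15 e1 8e
[1] 0x11->0x03 len=2 : 15 e1
[2] 0x0d->0x11 len=3 : 34 b8 88
[3] 0x04->0x0f len=2 : e1 2d
query mem[0x10]=0x2d, mem[0x13]=0x88, mem[0x03]=0x15, mem[0x11]=0x34, mem[0x12]=0xb8

MEM[0x10,0x13,0x03,0x11,0x12] = 2d 88 15 34 b8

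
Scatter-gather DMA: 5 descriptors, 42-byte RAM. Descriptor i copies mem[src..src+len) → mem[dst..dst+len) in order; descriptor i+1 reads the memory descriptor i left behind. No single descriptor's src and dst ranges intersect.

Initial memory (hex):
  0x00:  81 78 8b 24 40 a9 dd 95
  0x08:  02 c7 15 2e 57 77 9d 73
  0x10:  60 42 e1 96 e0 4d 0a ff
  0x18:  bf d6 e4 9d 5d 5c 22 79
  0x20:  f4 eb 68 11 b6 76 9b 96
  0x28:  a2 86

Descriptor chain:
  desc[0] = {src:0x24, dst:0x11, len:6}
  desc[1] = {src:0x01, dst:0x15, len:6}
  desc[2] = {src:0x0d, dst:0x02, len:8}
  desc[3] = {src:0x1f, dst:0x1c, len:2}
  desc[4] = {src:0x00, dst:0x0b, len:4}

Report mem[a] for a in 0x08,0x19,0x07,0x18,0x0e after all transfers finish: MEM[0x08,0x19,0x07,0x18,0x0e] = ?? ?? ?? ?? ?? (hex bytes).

MEM[0x08,0x19,0x07,0x18,0x0e] = 9b a9 76 40 9d

  after D0: wrote 6B at 0x11 = b6769b96a286
  after D1: wrote 6B at 0x15 = 788b2440a9dd
  after D2: wrote 8B at 0x02 = 779d7360b6769b96
  after D3: wrote 2B at 0x1c = 79f4
  after D4: wrote 4B at 0x0b = 8178779d
query mem[0x08]=0x9b, mem[0x19]=0xa9, mem[0x07]=0x76, mem[0x18]=0x40, mem[0x0e]=0x9d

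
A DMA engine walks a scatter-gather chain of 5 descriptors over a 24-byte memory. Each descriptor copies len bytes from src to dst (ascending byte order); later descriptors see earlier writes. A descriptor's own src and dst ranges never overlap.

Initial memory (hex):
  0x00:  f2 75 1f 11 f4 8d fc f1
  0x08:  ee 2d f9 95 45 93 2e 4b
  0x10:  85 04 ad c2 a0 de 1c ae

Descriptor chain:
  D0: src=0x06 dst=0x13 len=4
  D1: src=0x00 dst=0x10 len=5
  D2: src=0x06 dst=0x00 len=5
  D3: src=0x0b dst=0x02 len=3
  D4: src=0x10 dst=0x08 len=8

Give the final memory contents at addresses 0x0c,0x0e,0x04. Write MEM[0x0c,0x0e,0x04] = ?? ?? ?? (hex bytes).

MEM[0x0c,0x0e,0x04] = f4 2d 93

[0] 0x06->0x13 len=4 : fc f1 ee 2d
[1] 0x00->0x10 len=5 : f2 75 1f 11 f4
[2] 0x06->0x00 len=5 : fc f1 ee 2d f9
[3] 0x0b->0x02 len=3 : 95 45 93
[4] 0x10->0x08 len=8 : f2 75 1f 11 f4 ee 2d ae
query mem[0x0c]=0xf4, mem[0x0e]=0x2d, mem[0x04]=0x93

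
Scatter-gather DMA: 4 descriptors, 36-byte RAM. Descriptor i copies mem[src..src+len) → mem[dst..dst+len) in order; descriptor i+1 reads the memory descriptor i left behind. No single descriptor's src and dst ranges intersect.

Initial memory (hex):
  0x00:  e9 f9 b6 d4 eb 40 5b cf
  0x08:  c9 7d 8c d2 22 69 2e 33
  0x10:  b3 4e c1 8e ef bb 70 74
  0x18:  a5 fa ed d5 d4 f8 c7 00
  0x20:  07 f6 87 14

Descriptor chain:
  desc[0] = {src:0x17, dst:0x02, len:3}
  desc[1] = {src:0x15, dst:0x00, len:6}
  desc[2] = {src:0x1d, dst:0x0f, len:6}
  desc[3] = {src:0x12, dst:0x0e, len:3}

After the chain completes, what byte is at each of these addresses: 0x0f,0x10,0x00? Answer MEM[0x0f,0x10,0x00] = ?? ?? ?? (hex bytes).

MEM[0x0f,0x10,0x00] = f6 87 bb

[0] 0x17->0x02 len=3 : 74 a5 fa
[1] 0x15->0x00 len=6 : bb 70 74 a5 fa ed
[2] 0x1d->0x0f len=6 : f8 c7 00 07 f6 87
[3] 0x12->0x0e len=3 : 07 f6 87
query mem[0x0f]=0xf6, mem[0x10]=0x87, mem[0x00]=0xbb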